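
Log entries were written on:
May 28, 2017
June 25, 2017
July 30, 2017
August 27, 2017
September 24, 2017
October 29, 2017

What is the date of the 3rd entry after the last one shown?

These are Sundays with 28, 35, 28, 28, 35-day gaps.
Each is the final Sunday of its month — July 30, 2017 is past the 28th, so '4th Sunday' doesn't fit.
Last Sunday of November 2017: November 26, 2017.
Last Sunday of December 2017: December 31, 2017.
January 2018 ends with Sunday January 28, 2018.

January 28, 2018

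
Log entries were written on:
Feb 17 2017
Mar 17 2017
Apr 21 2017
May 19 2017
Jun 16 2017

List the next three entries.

Jul 21 2017, Aug 18 2017, Sep 15 2017

All dates are Fridays, 28, 35, 28, 28 days apart.
Specifically, the 3rd Friday of each month.
July 2017 — 3rd Friday is Jul 21 2017.
August 2017 — 3rd Friday is Aug 18 2017.
3rd Friday of September 2017: Sep 15 2017.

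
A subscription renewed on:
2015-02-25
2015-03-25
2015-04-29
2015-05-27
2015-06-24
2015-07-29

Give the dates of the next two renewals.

2015-08-26, 2015-09-30

Every date is a Wednesday; gaps 28, 35, 28, 28, 35 days.
Each is the last Wednesday of its month (at least one falls on the 29th or later, ruling out '4th Wednesday').
August 2015 ends with Wednesday 2015-08-26.
Last Wednesday of September 2015: 2015-09-30.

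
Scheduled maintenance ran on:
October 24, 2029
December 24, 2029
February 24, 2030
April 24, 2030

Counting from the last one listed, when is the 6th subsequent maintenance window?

Gaps: 61, 62, 59 days — not constant. Every event is on the 24th of the month.
Pattern: the 24th of every 2 months.
June 2030: June 24, 2030.
Next: August 2030 → August 24, 2030.
Next: October 2030 → October 24, 2030.
December 2030: December 24, 2030.
February 2031: February 24, 2031.
April 2031: April 24, 2031.

April 24, 2031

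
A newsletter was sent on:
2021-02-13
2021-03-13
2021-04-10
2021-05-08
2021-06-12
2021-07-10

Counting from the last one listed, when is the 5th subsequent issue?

2021-12-11

All dates are Saturdays, 28, 28, 28, 35, 28 days apart.
Specifically, the 2nd Saturday of each month.
2nd Saturday of August 2021: 2021-08-14.
2nd Saturday of September 2021: 2021-09-11.
2nd Saturday of October 2021: 2021-10-09.
2nd Saturday of November 2021: 2021-11-13.
December 2021 — 2nd Saturday is 2021-12-11.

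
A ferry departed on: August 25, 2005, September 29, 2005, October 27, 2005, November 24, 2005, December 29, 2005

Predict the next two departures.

These are Thursdays with 35, 28, 28, 35-day gaps.
Each is the final Thursday of its month — September 29, 2005 is past the 28th, so '4th Thursday' doesn't fit.
January 2006 ends with Thursday January 26, 2006.
Last Thursday of February 2006: February 23, 2006.

January 26, 2006; February 23, 2006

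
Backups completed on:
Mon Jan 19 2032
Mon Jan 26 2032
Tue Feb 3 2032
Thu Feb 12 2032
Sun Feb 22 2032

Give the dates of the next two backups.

Thu Mar 4 2032, Tue Mar 16 2032

Gaps: 7, 8, 9, 10 days — each gap is 1 larger than the previous one.
Next gap: 11 days. Sun Feb 22 2032 + 11 days = Thu Mar 4 2032.
Next gap: 12 days. Thu Mar 4 2032 + 12 days = Tue Mar 16 2032.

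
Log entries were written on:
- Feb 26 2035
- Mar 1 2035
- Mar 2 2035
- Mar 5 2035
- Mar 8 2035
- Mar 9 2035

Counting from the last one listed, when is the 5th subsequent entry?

Mar 22 2035

Every event lands on a Monday or Thursday or Friday (gaps cycle 3, 1, 3, 3, 1).
So the schedule is: every Monday, Thursday and Friday.
Next Monday: Mar 12 2035.
The following Thursday is Mar 15 2035.
The following Friday is Mar 16 2035.
The following Monday is Mar 19 2035.
Next Thursday: Mar 22 2035.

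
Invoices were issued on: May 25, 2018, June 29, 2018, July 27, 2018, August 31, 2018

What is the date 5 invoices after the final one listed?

Every date is a Friday; gaps 35, 28, 35 days.
Each is the last Friday of its month (at least one falls on the 29th or later, ruling out '4th Friday').
Last Friday of September 2018: September 28, 2018.
October 2018 ends with Friday October 26, 2018.
Last Friday of November 2018: November 30, 2018.
Last Friday of December 2018: December 28, 2018.
Last Friday of January 2019: January 25, 2019.

January 25, 2019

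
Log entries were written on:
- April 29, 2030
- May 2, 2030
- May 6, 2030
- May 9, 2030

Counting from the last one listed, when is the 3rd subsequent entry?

May 20, 2030

Every event lands on a Monday or Thursday (gaps cycle 3, 4, 3).
So the schedule is: every Monday and Thursday.
Next Monday: May 13, 2030.
The following Thursday is May 16, 2030.
The following Monday is May 20, 2030.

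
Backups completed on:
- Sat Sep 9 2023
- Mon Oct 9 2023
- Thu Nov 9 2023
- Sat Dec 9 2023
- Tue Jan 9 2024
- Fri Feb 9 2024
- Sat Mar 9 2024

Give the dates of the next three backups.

Tue Apr 9 2024, Thu May 9 2024, Sun Jun 9 2024

The day-of-month is always 9 (30, 31, 30, 31, 31, 29 days between events).
So this recurs on the 9th of each month.
Next: April 2024 → Tue Apr 9 2024.
May 2024: Thu May 9 2024.
June 2024: Sun Jun 9 2024.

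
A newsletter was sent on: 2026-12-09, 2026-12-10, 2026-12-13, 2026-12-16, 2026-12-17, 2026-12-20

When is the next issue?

2026-12-23

Gaps: 1, 3, 3, 1, 3 days — not constant, but cyclic with period 3.
The events fall on every Wednesday, Thursday and Sunday.
The following Wednesday is 2026-12-23.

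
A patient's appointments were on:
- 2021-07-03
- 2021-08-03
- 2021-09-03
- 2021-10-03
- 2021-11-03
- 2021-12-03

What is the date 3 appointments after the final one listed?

The day-of-month is always 3 (31, 31, 30, 31, 30 days between events).
So this recurs on the 3rd of each month.
January 2022: 2022-01-03.
Next: February 2022 → 2022-02-03.
March 2022: 2022-03-03.

2022-03-03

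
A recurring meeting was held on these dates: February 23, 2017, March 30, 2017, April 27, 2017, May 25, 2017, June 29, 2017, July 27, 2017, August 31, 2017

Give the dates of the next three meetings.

These are Thursdays with 35, 28, 28, 35, 28, 35-day gaps.
Each is the final Thursday of its month — March 30, 2017 is past the 28th, so '4th Thursday' doesn't fit.
September 2017 ends with Thursday September 28, 2017.
October 2017 ends with Thursday October 26, 2017.
Last Thursday of November 2017: November 30, 2017.

September 28, 2017; October 26, 2017; November 30, 2017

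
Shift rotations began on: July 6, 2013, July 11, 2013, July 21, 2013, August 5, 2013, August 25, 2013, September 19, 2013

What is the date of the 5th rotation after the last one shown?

April 7, 2014

The spacing grows by 5 each time: 5, 10, 15, 20, 25 days.
Next gap: 30 days. September 19, 2013 + 30 days = October 19, 2013.
Next gap: 35 days. October 19, 2013 + 35 days = November 23, 2013.
Next gap: 40 days. November 23, 2013 + 40 days = January 2, 2014.
Next gap: 45 days. January 2, 2014 + 45 days = February 16, 2014.
Next gap: 50 days. February 16, 2014 + 50 days = April 7, 2014.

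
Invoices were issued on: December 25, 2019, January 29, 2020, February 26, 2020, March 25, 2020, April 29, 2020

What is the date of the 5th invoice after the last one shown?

These are Wednesdays with 35, 28, 28, 35-day gaps.
Each is the final Wednesday of its month — January 29, 2020 is past the 28th, so '4th Wednesday' doesn't fit.
Last Wednesday of May 2020: May 27, 2020.
Last Wednesday of June 2020: June 24, 2020.
July 2020 ends with Wednesday July 29, 2020.
August 2020 ends with Wednesday August 26, 2020.
Last Wednesday of September 2020: September 30, 2020.

September 30, 2020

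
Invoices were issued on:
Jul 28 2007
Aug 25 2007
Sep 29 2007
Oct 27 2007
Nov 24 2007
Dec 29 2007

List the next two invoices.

Jan 26 2008, Feb 23 2008

These are Saturdays with 28, 35, 28, 28, 35-day gaps.
Each is the final Saturday of its month — Sep 29 2007 is past the 28th, so '4th Saturday' doesn't fit.
January 2008 ends with Saturday Jan 26 2008.
February 2008 ends with Saturday Feb 23 2008.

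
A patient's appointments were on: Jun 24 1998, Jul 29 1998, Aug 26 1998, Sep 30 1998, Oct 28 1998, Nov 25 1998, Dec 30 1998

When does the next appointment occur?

Jan 27 1999

These are Wednesdays with 35, 28, 35, 28, 28, 35-day gaps.
Each is the final Wednesday of its month — Jul 29 1998 is past the 28th, so '4th Wednesday' doesn't fit.
January 1999 ends with Wednesday Jan 27 1999.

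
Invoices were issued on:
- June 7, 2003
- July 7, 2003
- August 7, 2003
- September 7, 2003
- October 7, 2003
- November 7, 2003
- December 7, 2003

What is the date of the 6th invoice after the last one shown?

The day-of-month is always 7 (30, 31, 31, 30, 31, 30 days between events).
So this recurs on the 7th of each month.
Next: January 2004 → January 7, 2004.
Next: February 2004 → February 7, 2004.
Next: March 2004 → March 7, 2004.
April 2004: April 7, 2004.
Next: May 2004 → May 7, 2004.
Next: June 2004 → June 7, 2004.

June 7, 2004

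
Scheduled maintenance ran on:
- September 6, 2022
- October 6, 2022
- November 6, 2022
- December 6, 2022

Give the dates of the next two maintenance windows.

January 6, 2023; February 6, 2023

Each date is the 6th; the gaps (30, 31, 30) track the month lengths.
The rule is the 6th of each month.
Next: January 2023 → January 6, 2023.
Next: February 2023 → February 6, 2023.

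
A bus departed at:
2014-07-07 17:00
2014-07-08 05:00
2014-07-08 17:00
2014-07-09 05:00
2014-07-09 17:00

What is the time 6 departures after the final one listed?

2014-07-12 17:00

Gaps: 12, 12, 12, 12 hours — each event is 12 hours after the previous one.
2014-07-09 17:00 + 12 h = 2014-07-10 05:00.
2014-07-10 05:00 + 12 h = 2014-07-10 17:00.
2014-07-10 17:00 + 12 h = 2014-07-11 05:00.
2014-07-11 05:00 + 12 h = 2014-07-11 17:00.
2014-07-11 17:00 + 12 h = 2014-07-12 05:00.
2014-07-12 05:00 + 12 h = 2014-07-12 17:00.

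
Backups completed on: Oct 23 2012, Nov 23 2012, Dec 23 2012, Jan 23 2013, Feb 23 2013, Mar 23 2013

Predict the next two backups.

Each date is the 23rd; the gaps (31, 30, 31, 31, 28) track the month lengths.
The rule is the 23rd of each month.
Next: April 2013 → Apr 23 2013.
Next: May 2013 → May 23 2013.

Apr 23 2013, May 23 2013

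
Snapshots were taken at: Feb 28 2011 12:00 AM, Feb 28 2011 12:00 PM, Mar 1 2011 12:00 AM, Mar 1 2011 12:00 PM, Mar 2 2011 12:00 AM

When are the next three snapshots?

Spacing: 12, 12, 12, 12 h — constant 12 h.
Mar 2 2011 12:00 AM + 12 h = Mar 2 2011 12:00 PM.
Mar 2 2011 12:00 PM + 12 h = Mar 3 2011 12:00 AM.
Mar 3 2011 12:00 AM + 12 h = Mar 3 2011 12:00 PM.

Mar 2 2011 12:00 PM, Mar 3 2011 12:00 AM, Mar 3 2011 12:00 PM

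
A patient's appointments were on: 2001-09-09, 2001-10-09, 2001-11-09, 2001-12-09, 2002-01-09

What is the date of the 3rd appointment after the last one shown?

Each date is the 9th; the gaps (30, 31, 30, 31) track the month lengths.
The rule is the 9th of each month.
Next: February 2002 → 2002-02-09.
Next: March 2002 → 2002-03-09.
April 2002: 2002-04-09.

2002-04-09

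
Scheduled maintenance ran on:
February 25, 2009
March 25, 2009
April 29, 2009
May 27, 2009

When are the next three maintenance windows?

June 24, 2009; July 29, 2009; August 26, 2009

All Wednesdays; the gaps (28, 35, 28) vary with month length.
This is the last Wednesday of each month.
June 2009 ends with Wednesday June 24, 2009.
Last Wednesday of July 2009: July 29, 2009.
August 2009 ends with Wednesday August 26, 2009.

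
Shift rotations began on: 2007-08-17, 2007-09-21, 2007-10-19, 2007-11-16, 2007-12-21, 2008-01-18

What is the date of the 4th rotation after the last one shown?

All dates are Fridays, 35, 28, 28, 35, 28 days apart.
Specifically, the 3rd Friday of each month.
3rd Friday of February 2008: 2008-02-15.
3rd Friday of March 2008: 2008-03-21.
April 2008 — 3rd Friday is 2008-04-18.
May 2008 — 3rd Friday is 2008-05-16.

2008-05-16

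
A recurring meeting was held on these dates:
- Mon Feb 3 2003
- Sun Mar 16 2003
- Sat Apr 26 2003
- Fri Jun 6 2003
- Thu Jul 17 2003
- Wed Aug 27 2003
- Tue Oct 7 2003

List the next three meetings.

Mon Nov 17 2003, Sun Dec 28 2003, Sat Feb 7 2004

Gaps between consecutive events: 41, 41, 41, 41, 41, 41 days — a constant 41-day interval.
Tue Oct 7 2003 + 41 days = Mon Nov 17 2003.
Mon Nov 17 2003 + 41 days = Sun Dec 28 2003.
Sun Dec 28 2003 + 41 days = Sat Feb 7 2004.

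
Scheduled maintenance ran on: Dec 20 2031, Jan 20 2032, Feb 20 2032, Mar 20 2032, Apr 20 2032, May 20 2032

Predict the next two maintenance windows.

Jun 20 2032, Jul 20 2032

Gaps: 31, 31, 29, 31, 30 days — not constant. Every event is on the 20th of the month.
Pattern: the 20th of each month.
Next: June 2032 → Jun 20 2032.
Next: July 2032 → Jul 20 2032.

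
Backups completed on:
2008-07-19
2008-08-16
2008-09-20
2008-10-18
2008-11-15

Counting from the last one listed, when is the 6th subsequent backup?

2009-05-16

These are Saturdays at 28- or 35-day spacing (28, 35, 28, 28).
The pattern: 3rd Saturday of the month.
December 2008 — 3rd Saturday is 2008-12-20.
3rd Saturday of January 2009: 2009-01-17.
February 2009 — 3rd Saturday is 2009-02-21.
3rd Saturday of March 2009: 2009-03-21.
April 2009 — 3rd Saturday is 2009-04-18.
3rd Saturday of May 2009: 2009-05-16.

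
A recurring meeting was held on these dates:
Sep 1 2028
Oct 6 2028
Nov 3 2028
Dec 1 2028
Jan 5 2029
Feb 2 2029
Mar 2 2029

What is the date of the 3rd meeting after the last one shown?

Jun 1 2029

These are Fridays at 28- or 35-day spacing (35, 28, 28, 35, 28, 28).
The pattern: 1st Friday of the month.
1st Friday of April 2029: Apr 6 2029.
May 2029 — 1st Friday is May 4 2029.
June 2029 — 1st Friday is Jun 1 2029.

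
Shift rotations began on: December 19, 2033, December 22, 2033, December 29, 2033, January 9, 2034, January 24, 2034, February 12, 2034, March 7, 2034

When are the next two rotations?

April 3, 2034; May 4, 2034

The spacing grows by 4 each time: 3, 7, 11, 15, 19, 23 days.
Next gap: 27 days. March 7, 2034 + 27 days = April 3, 2034.
Next gap: 31 days. April 3, 2034 + 31 days = May 4, 2034.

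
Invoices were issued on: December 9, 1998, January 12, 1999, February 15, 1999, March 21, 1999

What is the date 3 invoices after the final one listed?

The spacing is 34, 34, 34 days — always 34 days.
March 21, 1999 + 34 days = April 24, 1999.
April 24, 1999 + 34 days = May 28, 1999.
May 28, 1999 + 34 days = July 1, 1999.

July 1, 1999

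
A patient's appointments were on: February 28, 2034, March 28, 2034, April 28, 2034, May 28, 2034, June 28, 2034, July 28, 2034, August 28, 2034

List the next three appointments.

September 28, 2034; October 28, 2034; November 28, 2034

The day-of-month is always 28 (28, 31, 30, 31, 30, 31 days between events).
So this recurs on the 28th of each month.
September 2034: September 28, 2034.
October 2034: October 28, 2034.
Next: November 2034 → November 28, 2034.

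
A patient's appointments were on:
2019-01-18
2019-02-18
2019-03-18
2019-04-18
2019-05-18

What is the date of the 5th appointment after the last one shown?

The day-of-month is always 18 (31, 28, 31, 30 days between events).
So this recurs on the 18th of each month.
Next: June 2019 → 2019-06-18.
Next: July 2019 → 2019-07-18.
August 2019: 2019-08-18.
September 2019: 2019-09-18.
October 2019: 2019-10-18.

2019-10-18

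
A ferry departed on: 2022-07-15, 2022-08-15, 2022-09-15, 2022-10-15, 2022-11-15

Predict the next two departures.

2022-12-15, 2023-01-15

Gaps: 31, 31, 30, 31 days — not constant. Every event is on the 15th of the month.
Pattern: the 15th of each month.
Next: December 2022 → 2022-12-15.
January 2023: 2023-01-15.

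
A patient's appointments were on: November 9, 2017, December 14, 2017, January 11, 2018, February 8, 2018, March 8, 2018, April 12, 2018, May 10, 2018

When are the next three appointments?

June 14, 2018; July 12, 2018; August 9, 2018

Gaps: 35, 28, 28, 28, 35, 28 days — a mix of 28 and 35. Every date is a Thursday.
Each is the 2nd Thursday of its month.
June 2018 — 2nd Thursday is June 14, 2018.
July 2018 — 2nd Thursday is July 12, 2018.
August 2018 — 2nd Thursday is August 9, 2018.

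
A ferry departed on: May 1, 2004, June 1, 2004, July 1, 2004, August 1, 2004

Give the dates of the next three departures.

September 1, 2004; October 1, 2004; November 1, 2004

Each date is the 1st; the gaps (31, 30, 31) track the month lengths.
The rule is the 1st of each month.
Next: September 2004 → September 1, 2004.
Next: October 2004 → October 1, 2004.
November 2004: November 1, 2004.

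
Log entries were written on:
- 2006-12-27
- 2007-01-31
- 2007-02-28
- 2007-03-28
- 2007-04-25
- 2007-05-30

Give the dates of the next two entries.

2007-06-27, 2007-07-25

All Wednesdays; the gaps (35, 28, 28, 28, 35) vary with month length.
This is the last Wednesday of each month.
June 2007 ends with Wednesday 2007-06-27.
Last Wednesday of July 2007: 2007-07-25.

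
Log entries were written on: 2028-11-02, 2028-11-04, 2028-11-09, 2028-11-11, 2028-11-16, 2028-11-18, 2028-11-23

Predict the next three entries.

The gap pattern 2, 5, 2, 5, 2, 5 repeats every 2 events.
These are the Thursdays and Saturdays of each week.
The following Saturday is 2028-11-25.
Next Thursday: 2028-11-30.
The following Saturday is 2028-12-02.

2028-11-25, 2028-11-30, 2028-12-02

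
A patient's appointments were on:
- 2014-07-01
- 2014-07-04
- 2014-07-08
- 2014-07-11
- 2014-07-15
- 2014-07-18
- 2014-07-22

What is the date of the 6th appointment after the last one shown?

2014-08-12

Every event lands on a Tuesday or Friday (gaps cycle 3, 4, 3, 4, 3, 4).
So the schedule is: every Tuesday and Friday.
The following Friday is 2014-07-25.
The following Tuesday is 2014-07-29.
The following Friday is 2014-08-01.
The following Tuesday is 2014-08-05.
Next Friday: 2014-08-08.
The following Tuesday is 2014-08-12.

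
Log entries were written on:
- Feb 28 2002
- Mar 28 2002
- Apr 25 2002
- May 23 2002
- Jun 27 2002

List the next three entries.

Jul 25 2002, Aug 22 2002, Sep 26 2002

All dates are Thursdays, 28, 28, 28, 35 days apart.
Specifically, the 4th Thursday of each month.
4th Thursday of July 2002: Jul 25 2002.
August 2002 — 4th Thursday is Aug 22 2002.
4th Thursday of September 2002: Sep 26 2002.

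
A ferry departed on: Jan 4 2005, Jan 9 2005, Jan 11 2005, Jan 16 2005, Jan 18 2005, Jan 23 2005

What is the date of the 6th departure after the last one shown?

Gaps: 5, 2, 5, 2, 5 days — not constant, but cyclic with period 2.
The events fall on every Tuesday and Sunday.
Next Tuesday: Jan 25 2005.
Next Sunday: Jan 30 2005.
Next Tuesday: Feb 1 2005.
The following Sunday is Feb 6 2005.
Next Tuesday: Feb 8 2005.
The following Sunday is Feb 13 2005.

Feb 13 2005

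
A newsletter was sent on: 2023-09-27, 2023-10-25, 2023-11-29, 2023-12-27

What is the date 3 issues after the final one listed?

These are Wednesdays with 28, 35, 28-day gaps.
Each is the final Wednesday of its month — 2023-11-29 is past the 28th, so '4th Wednesday' doesn't fit.
January 2024 ends with Wednesday 2024-01-31.
Last Wednesday of February 2024: 2024-02-28.
Last Wednesday of March 2024: 2024-03-27.

2024-03-27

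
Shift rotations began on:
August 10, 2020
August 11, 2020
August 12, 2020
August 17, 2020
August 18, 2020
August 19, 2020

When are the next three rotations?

August 24, 2020; August 25, 2020; August 26, 2020

The gap pattern 1, 1, 5, 1, 1 repeats every 3 events.
These are the Mondays, Tuesdays and Wednesdays of each week.
The following Monday is August 24, 2020.
The following Tuesday is August 25, 2020.
The following Wednesday is August 26, 2020.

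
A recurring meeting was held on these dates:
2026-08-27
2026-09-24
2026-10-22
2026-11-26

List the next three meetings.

2026-12-24, 2027-01-28, 2027-02-25

These are Thursdays at 28- or 35-day spacing (28, 28, 35).
The pattern: 4th Thursday of the month.
December 2026 — 4th Thursday is 2026-12-24.
January 2027 — 4th Thursday is 2027-01-28.
February 2027 — 4th Thursday is 2027-02-25.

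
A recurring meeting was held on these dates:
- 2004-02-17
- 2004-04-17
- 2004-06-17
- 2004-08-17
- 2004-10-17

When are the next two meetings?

2004-12-17, 2005-02-17

The day-of-month is always 17 (60, 61, 61, 61 days between events).
So this recurs on the 17th of every 2 months.
December 2004: 2004-12-17.
February 2005: 2005-02-17.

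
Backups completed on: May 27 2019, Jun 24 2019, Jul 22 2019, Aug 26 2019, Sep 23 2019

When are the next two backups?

Oct 28 2019, Nov 25 2019

All dates are Mondays, 28, 28, 35, 28 days apart.
Specifically, the 4th Monday of each month.
4th Monday of October 2019: Oct 28 2019.
November 2019 — 4th Monday is Nov 25 2019.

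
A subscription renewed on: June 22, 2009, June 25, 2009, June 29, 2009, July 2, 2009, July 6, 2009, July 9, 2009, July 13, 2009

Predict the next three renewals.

Every event lands on a Monday or Thursday (gaps cycle 3, 4, 3, 4, 3, 4).
So the schedule is: every Monday and Thursday.
The following Thursday is July 16, 2009.
Next Monday: July 20, 2009.
Next Thursday: July 23, 2009.

July 16, 2009; July 20, 2009; July 23, 2009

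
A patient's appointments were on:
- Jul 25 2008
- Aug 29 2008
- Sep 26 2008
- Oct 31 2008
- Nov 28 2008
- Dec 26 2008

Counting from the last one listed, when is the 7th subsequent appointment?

These are Fridays with 35, 28, 35, 28, 28-day gaps.
Each is the final Friday of its month — Aug 29 2008 is past the 28th, so '4th Friday' doesn't fit.
January 2009 ends with Friday Jan 30 2009.
February 2009 ends with Friday Feb 27 2009.
March 2009 ends with Friday Mar 27 2009.
Last Friday of April 2009: Apr 24 2009.
Last Friday of May 2009: May 29 2009.
June 2009 ends with Friday Jun 26 2009.
July 2009 ends with Friday Jul 31 2009.

Jul 31 2009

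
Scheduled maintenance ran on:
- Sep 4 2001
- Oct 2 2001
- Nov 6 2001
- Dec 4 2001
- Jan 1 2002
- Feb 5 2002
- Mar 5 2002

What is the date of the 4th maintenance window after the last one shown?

These are Tuesdays at 28- or 35-day spacing (28, 35, 28, 28, 35, 28).
The pattern: 1st Tuesday of the month.
1st Tuesday of April 2002: Apr 2 2002.
1st Tuesday of May 2002: May 7 2002.
June 2002 — 1st Tuesday is Jun 4 2002.
1st Tuesday of July 2002: Jul 2 2002.

Jul 2 2002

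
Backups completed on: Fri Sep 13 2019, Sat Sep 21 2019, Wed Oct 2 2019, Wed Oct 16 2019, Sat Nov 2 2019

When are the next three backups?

Fri Nov 22 2019, Sun Dec 15 2019, Fri Jan 10 2020

Gaps: 8, 11, 14, 17 days — each gap is 3 larger than the previous one.
Next gap: 20 days. Sat Nov 2 2019 + 20 days = Fri Nov 22 2019.
Next gap: 23 days. Fri Nov 22 2019 + 23 days = Sun Dec 15 2019.
Next gap: 26 days. Sun Dec 15 2019 + 26 days = Fri Jan 10 2020.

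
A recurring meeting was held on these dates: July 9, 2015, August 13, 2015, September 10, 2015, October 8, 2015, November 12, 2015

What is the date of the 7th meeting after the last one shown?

June 9, 2016

All dates are Thursdays, 35, 28, 28, 35 days apart.
Specifically, the 2nd Thursday of each month.
2nd Thursday of December 2015: December 10, 2015.
January 2016 — 2nd Thursday is January 14, 2016.
2nd Thursday of February 2016: February 11, 2016.
March 2016 — 2nd Thursday is March 10, 2016.
2nd Thursday of April 2016: April 14, 2016.
May 2016 — 2nd Thursday is May 12, 2016.
June 2016 — 2nd Thursday is June 9, 2016.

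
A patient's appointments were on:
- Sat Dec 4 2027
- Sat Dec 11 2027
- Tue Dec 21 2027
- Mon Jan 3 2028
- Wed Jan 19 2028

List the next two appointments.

Gaps: 7, 10, 13, 16 days — each gap is 3 larger than the previous one.
Next gap: 19 days. Wed Jan 19 2028 + 19 days = Mon Feb 7 2028.
Next gap: 22 days. Mon Feb 7 2028 + 22 days = Tue Feb 29 2028.

Mon Feb 7 2028, Tue Feb 29 2028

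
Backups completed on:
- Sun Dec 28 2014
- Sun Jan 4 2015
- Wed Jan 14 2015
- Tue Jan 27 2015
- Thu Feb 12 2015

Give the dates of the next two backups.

Tue Mar 3 2015, Wed Mar 25 2015

Gaps: 7, 10, 13, 16 days — each gap is 3 larger than the previous one.
Next gap: 19 days. Thu Feb 12 2015 + 19 days = Tue Mar 3 2015.
Next gap: 22 days. Tue Mar 3 2015 + 22 days = Wed Mar 25 2015.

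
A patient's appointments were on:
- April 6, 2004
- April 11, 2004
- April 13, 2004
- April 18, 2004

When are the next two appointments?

Gaps: 5, 2, 5 days — not constant, but cyclic with period 2.
The events fall on every Tuesday and Sunday.
Next Tuesday: April 20, 2004.
The following Sunday is April 25, 2004.

April 20, 2004; April 25, 2004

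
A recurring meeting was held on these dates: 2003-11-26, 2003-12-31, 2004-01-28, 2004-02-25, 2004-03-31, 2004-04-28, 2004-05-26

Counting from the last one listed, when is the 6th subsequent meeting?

2004-11-24

All Wednesdays; the gaps (35, 28, 28, 35, 28, 28) vary with month length.
This is the last Wednesday of each month.
June 2004 ends with Wednesday 2004-06-30.
Last Wednesday of July 2004: 2004-07-28.
Last Wednesday of August 2004: 2004-08-25.
September 2004 ends with Wednesday 2004-09-29.
October 2004 ends with Wednesday 2004-10-27.
November 2004 ends with Wednesday 2004-11-24.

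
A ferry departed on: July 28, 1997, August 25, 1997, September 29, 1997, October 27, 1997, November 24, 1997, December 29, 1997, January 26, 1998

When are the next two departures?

February 23, 1998; March 30, 1998

These are Mondays with 28, 35, 28, 28, 35, 28-day gaps.
Each is the final Monday of its month — September 29, 1997 is past the 28th, so '4th Monday' doesn't fit.
February 1998 ends with Monday February 23, 1998.
Last Monday of March 1998: March 30, 1998.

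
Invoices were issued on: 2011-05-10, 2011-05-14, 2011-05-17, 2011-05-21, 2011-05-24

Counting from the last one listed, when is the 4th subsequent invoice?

2011-06-07

Every event lands on a Tuesday or Saturday (gaps cycle 4, 3, 4, 3).
So the schedule is: every Tuesday and Saturday.
The following Saturday is 2011-05-28.
The following Tuesday is 2011-05-31.
Next Saturday: 2011-06-04.
The following Tuesday is 2011-06-07.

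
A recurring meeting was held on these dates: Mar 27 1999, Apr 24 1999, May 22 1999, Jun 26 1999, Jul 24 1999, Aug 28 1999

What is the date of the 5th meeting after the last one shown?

Gaps: 28, 28, 35, 28, 35 days — a mix of 28 and 35. Every date is a Saturday.
Each is the 4th Saturday of its month.
September 1999 — 4th Saturday is Sep 25 1999.
4th Saturday of October 1999: Oct 23 1999.
November 1999 — 4th Saturday is Nov 27 1999.
December 1999 — 4th Saturday is Dec 25 1999.
4th Saturday of January 2000: Jan 22 2000.

Jan 22 2000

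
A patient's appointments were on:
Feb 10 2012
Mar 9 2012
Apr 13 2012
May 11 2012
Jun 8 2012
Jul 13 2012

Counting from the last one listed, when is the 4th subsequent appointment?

Nov 9 2012

All dates are Fridays, 28, 35, 28, 28, 35 days apart.
Specifically, the 2nd Friday of each month.
August 2012 — 2nd Friday is Aug 10 2012.
2nd Friday of September 2012: Sep 14 2012.
October 2012 — 2nd Friday is Oct 12 2012.
2nd Friday of November 2012: Nov 9 2012.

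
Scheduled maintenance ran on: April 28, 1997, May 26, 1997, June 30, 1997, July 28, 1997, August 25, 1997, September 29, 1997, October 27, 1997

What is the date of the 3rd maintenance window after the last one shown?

Every date is a Monday; gaps 28, 35, 28, 28, 35, 28 days.
Each is the last Monday of its month (at least one falls on the 29th or later, ruling out '4th Monday').
Last Monday of November 1997: November 24, 1997.
December 1997 ends with Monday December 29, 1997.
Last Monday of January 1998: January 26, 1998.

January 26, 1998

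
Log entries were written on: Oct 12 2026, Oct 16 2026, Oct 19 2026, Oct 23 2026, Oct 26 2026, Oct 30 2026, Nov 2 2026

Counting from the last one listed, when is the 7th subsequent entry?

The gap pattern 4, 3, 4, 3, 4, 3 repeats every 2 events.
These are the Mondays and Fridays of each week.
The following Friday is Nov 6 2026.
The following Monday is Nov 9 2026.
Next Friday: Nov 13 2026.
Next Monday: Nov 16 2026.
Next Friday: Nov 20 2026.
The following Monday is Nov 23 2026.
Next Friday: Nov 27 2026.

Nov 27 2026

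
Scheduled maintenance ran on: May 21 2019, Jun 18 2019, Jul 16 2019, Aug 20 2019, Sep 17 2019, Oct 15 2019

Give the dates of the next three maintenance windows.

Nov 19 2019, Dec 17 2019, Jan 21 2020

These are Tuesdays at 28- or 35-day spacing (28, 28, 35, 28, 28).
The pattern: 3rd Tuesday of the month.
3rd Tuesday of November 2019: Nov 19 2019.
3rd Tuesday of December 2019: Dec 17 2019.
January 2020 — 3rd Tuesday is Jan 21 2020.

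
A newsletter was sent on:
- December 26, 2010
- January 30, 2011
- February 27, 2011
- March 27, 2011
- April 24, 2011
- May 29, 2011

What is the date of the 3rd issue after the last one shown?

August 28, 2011

These are Sundays with 35, 28, 28, 28, 35-day gaps.
Each is the final Sunday of its month — January 30, 2011 is past the 28th, so '4th Sunday' doesn't fit.
June 2011 ends with Sunday June 26, 2011.
Last Sunday of July 2011: July 31, 2011.
August 2011 ends with Sunday August 28, 2011.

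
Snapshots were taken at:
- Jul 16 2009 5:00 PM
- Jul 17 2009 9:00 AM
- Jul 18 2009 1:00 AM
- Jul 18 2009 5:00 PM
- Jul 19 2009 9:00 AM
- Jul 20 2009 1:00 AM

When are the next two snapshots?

Gaps: 16, 16, 16, 16, 16 hours — each event is 16 hours after the previous one.
Jul 20 2009 1:00 AM + 16 h = Jul 20 2009 5:00 PM.
Jul 20 2009 5:00 PM + 16 h = Jul 21 2009 9:00 AM.

Jul 20 2009 5:00 PM, Jul 21 2009 9:00 AM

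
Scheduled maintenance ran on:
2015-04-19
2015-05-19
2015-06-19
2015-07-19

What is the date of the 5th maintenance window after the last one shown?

2015-12-19

Gaps: 30, 31, 30 days — not constant. Every event is on the 19th of the month.
Pattern: the 19th of each month.
August 2015: 2015-08-19.
Next: September 2015 → 2015-09-19.
October 2015: 2015-10-19.
November 2015: 2015-11-19.
December 2015: 2015-12-19.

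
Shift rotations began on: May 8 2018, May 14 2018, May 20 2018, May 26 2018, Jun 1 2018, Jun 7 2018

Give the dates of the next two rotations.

The spacing is 6, 6, 6, 6, 6 days — always 6 days.
Jun 7 2018 + 6 days = Jun 13 2018.
Jun 13 2018 + 6 days = Jun 19 2018.

Jun 13 2018, Jun 19 2018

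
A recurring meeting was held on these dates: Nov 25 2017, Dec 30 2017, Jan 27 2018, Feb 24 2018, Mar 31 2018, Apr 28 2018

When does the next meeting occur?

These are Saturdays with 35, 28, 28, 35, 28-day gaps.
Each is the final Saturday of its month — Dec 30 2017 is past the 28th, so '4th Saturday' doesn't fit.
May 2018 ends with Saturday May 26 2018.

May 26 2018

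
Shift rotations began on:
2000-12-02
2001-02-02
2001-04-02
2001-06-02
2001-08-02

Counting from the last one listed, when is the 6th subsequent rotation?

2002-08-02

Gaps: 62, 59, 61, 61 days — not constant. Every event is on the 2nd of the month.
Pattern: the 2nd of every 2 months.
October 2001: 2001-10-02.
Next: December 2001 → 2001-12-02.
February 2002: 2002-02-02.
April 2002: 2002-04-02.
June 2002: 2002-06-02.
Next: August 2002 → 2002-08-02.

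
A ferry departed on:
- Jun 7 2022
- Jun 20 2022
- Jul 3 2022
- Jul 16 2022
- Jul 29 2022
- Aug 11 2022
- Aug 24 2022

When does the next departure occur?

Every event comes 13 days after the last (13, 13, 13, 13, 13, 13).
Aug 24 2022 + 13 days = Sep 6 2022.

Sep 6 2022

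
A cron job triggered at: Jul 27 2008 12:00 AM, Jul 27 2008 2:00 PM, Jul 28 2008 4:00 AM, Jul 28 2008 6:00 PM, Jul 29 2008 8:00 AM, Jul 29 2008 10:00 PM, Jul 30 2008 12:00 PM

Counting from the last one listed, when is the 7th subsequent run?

Aug 3 2008 2:00 PM

Spacing: 14, 14, 14, 14, 14, 14 h — constant 14 h.
Jul 30 2008 12:00 PM + 14 h = Jul 31 2008 2:00 AM.
Jul 31 2008 2:00 AM + 14 h = Jul 31 2008 4:00 PM.
Jul 31 2008 4:00 PM + 14 h = Aug 1 2008 6:00 AM.
Aug 1 2008 6:00 AM + 14 h = Aug 1 2008 8:00 PM.
Aug 1 2008 8:00 PM + 14 h = Aug 2 2008 10:00 AM.
Aug 2 2008 10:00 AM + 14 h = Aug 3 2008 12:00 AM.
Aug 3 2008 12:00 AM + 14 h = Aug 3 2008 2:00 PM.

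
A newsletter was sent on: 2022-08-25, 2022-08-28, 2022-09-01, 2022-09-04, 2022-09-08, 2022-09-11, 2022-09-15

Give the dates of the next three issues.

2022-09-18, 2022-09-22, 2022-09-25

Every event lands on a Thursday or Sunday (gaps cycle 3, 4, 3, 4, 3, 4).
So the schedule is: every Thursday and Sunday.
The following Sunday is 2022-09-18.
The following Thursday is 2022-09-22.
The following Sunday is 2022-09-25.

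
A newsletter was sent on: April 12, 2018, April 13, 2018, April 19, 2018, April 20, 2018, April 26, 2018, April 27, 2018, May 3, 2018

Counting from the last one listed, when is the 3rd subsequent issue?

The gap pattern 1, 6, 1, 6, 1, 6 repeats every 2 events.
These are the Thursdays and Fridays of each week.
The following Friday is May 4, 2018.
The following Thursday is May 10, 2018.
Next Friday: May 11, 2018.

May 11, 2018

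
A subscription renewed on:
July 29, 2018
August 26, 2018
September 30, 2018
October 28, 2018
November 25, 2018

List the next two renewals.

December 30, 2018; January 27, 2019

These are Sundays with 28, 35, 28, 28-day gaps.
Each is the final Sunday of its month — July 29, 2018 is past the 28th, so '4th Sunday' doesn't fit.
December 2018 ends with Sunday December 30, 2018.
Last Sunday of January 2019: January 27, 2019.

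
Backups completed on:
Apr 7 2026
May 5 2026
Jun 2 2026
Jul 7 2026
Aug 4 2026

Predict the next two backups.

All dates are Tuesdays, 28, 28, 35, 28 days apart.
Specifically, the 1st Tuesday of each month.
September 2026 — 1st Tuesday is Sep 1 2026.
1st Tuesday of October 2026: Oct 6 2026.

Sep 1 2026, Oct 6 2026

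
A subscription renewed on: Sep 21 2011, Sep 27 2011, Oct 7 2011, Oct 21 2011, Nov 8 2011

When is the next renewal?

The spacing grows by 4 each time: 6, 10, 14, 18 days.
Next gap: 22 days. Nov 8 2011 + 22 days = Nov 30 2011.

Nov 30 2011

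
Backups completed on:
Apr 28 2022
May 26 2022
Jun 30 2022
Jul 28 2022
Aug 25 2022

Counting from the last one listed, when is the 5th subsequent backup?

Jan 26 2023

Every date is a Thursday; gaps 28, 35, 28, 28 days.
Each is the last Thursday of its month (at least one falls on the 29th or later, ruling out '4th Thursday').
September 2022 ends with Thursday Sep 29 2022.
Last Thursday of October 2022: Oct 27 2022.
Last Thursday of November 2022: Nov 24 2022.
Last Thursday of December 2022: Dec 29 2022.
January 2023 ends with Thursday Jan 26 2023.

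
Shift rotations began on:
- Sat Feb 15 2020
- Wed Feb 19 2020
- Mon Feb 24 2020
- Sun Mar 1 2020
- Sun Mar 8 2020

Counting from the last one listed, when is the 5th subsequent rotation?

Intervals are 4, 5, 6, 7 days — an arithmetic progression with common difference 1.
Next gap: 8 days. Sun Mar 8 2020 + 8 days = Mon Mar 16 2020.
Next gap: 9 days. Mon Mar 16 2020 + 9 days = Wed Mar 25 2020.
Next gap: 10 days. Wed Mar 25 2020 + 10 days = Sat Apr 4 2020.
Next gap: 11 days. Sat Apr 4 2020 + 11 days = Wed Apr 15 2020.
Next gap: 12 days. Wed Apr 15 2020 + 12 days = Mon Apr 27 2020.

Mon Apr 27 2020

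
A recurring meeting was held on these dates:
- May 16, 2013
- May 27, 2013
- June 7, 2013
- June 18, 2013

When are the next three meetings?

Every event comes 11 days after the last (11, 11, 11).
June 18, 2013 + 11 days = June 29, 2013.
June 29, 2013 + 11 days = July 10, 2013.
July 10, 2013 + 11 days = July 21, 2013.

June 29, 2013; July 10, 2013; July 21, 2013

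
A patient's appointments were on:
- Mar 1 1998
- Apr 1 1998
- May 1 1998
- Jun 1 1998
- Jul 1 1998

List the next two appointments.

Gaps: 31, 30, 31, 30 days — not constant. Every event is on the 1st of the month.
Pattern: the 1st of each month.
August 1998: Aug 1 1998.
Next: September 1998 → Sep 1 1998.

Aug 1 1998, Sep 1 1998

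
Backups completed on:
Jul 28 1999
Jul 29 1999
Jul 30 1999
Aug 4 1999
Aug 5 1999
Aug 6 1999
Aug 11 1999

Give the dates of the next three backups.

Gaps: 1, 1, 5, 1, 1, 5 days — not constant, but cyclic with period 3.
The events fall on every Wednesday, Thursday and Friday.
Next Thursday: Aug 12 1999.
Next Friday: Aug 13 1999.
The following Wednesday is Aug 18 1999.

Aug 12 1999, Aug 13 1999, Aug 18 1999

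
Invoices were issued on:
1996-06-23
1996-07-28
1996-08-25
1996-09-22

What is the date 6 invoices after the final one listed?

1997-03-23

These are Sundays at 28- or 35-day spacing (35, 28, 28).
The pattern: 4th Sunday of the month.
October 1996 — 4th Sunday is 1996-10-27.
4th Sunday of November 1996: 1996-11-24.
4th Sunday of December 1996: 1996-12-22.
4th Sunday of January 1997: 1997-01-26.
4th Sunday of February 1997: 1997-02-23.
4th Sunday of March 1997: 1997-03-23.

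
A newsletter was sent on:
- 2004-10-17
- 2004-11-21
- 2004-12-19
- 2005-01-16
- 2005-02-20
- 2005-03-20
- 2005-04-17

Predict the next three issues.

All dates are Sundays, 35, 28, 28, 35, 28, 28 days apart.
Specifically, the 3rd Sunday of each month.
May 2005 — 3rd Sunday is 2005-05-15.
3rd Sunday of June 2005: 2005-06-19.
3rd Sunday of July 2005: 2005-07-17.

2005-05-15, 2005-06-19, 2005-07-17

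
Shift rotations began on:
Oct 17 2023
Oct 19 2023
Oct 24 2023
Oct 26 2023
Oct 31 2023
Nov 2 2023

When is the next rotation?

Every event lands on a Tuesday or Thursday (gaps cycle 2, 5, 2, 5, 2).
So the schedule is: every Tuesday and Thursday.
Next Tuesday: Nov 7 2023.

Nov 7 2023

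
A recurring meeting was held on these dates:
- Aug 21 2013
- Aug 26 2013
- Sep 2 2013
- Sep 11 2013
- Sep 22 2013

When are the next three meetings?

Oct 5 2013, Oct 20 2013, Nov 6 2013

The spacing grows by 2 each time: 5, 7, 9, 11 days.
Next gap: 13 days. Sep 22 2013 + 13 days = Oct 5 2013.
Next gap: 15 days. Oct 5 2013 + 15 days = Oct 20 2013.
Next gap: 17 days. Oct 20 2013 + 17 days = Nov 6 2013.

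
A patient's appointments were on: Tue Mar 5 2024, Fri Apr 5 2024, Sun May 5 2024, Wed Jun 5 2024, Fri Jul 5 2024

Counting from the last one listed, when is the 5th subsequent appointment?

Gaps: 31, 30, 31, 30 days — not constant. Every event is on the 5th of the month.
Pattern: the 5th of each month.
August 2024: Mon Aug 5 2024.
Next: September 2024 → Thu Sep 5 2024.
Next: October 2024 → Sat Oct 5 2024.
November 2024: Tue Nov 5 2024.
December 2024: Thu Dec 5 2024.

Thu Dec 5 2024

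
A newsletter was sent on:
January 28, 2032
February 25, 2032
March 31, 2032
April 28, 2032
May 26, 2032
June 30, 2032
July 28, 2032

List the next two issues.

These are Wednesdays with 28, 35, 28, 28, 35, 28-day gaps.
Each is the final Wednesday of its month — March 31, 2032 is past the 28th, so '4th Wednesday' doesn't fit.
August 2032 ends with Wednesday August 25, 2032.
Last Wednesday of September 2032: September 29, 2032.

August 25, 2032; September 29, 2032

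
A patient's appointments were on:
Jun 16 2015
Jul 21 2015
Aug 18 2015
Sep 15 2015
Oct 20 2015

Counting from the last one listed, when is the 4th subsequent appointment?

All dates are Tuesdays, 35, 28, 28, 35 days apart.
Specifically, the 3rd Tuesday of each month.
November 2015 — 3rd Tuesday is Nov 17 2015.
3rd Tuesday of December 2015: Dec 15 2015.
January 2016 — 3rd Tuesday is Jan 19 2016.
3rd Tuesday of February 2016: Feb 16 2016.

Feb 16 2016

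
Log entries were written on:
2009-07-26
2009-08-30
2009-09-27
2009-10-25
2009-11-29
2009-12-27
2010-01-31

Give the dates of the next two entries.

Every date is a Sunday; gaps 35, 28, 28, 35, 28, 35 days.
Each is the last Sunday of its month (at least one falls on the 29th or later, ruling out '4th Sunday').
February 2010 ends with Sunday 2010-02-28.
March 2010 ends with Sunday 2010-03-28.

2010-02-28, 2010-03-28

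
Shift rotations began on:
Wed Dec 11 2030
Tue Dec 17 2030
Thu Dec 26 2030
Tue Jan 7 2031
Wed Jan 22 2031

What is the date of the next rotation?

Intervals are 6, 9, 12, 15 days — an arithmetic progression with common difference 3.
Next gap: 18 days. Wed Jan 22 2031 + 18 days = Sun Feb 9 2031.

Sun Feb 9 2031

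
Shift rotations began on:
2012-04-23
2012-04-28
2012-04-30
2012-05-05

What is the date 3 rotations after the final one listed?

Gaps: 5, 2, 5 days — not constant, but cyclic with period 2.
The events fall on every Monday and Saturday.
The following Monday is 2012-05-07.
Next Saturday: 2012-05-12.
The following Monday is 2012-05-14.

2012-05-14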